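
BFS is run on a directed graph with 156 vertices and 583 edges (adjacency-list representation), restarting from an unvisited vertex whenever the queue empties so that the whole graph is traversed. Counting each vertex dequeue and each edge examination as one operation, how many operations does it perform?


A full BFS traversal dequeues each vertex exactly once and examines each directed edge exactly once.
V = 156 (vertex processing cost)
E = 583 (edge examination cost)
Total operations proportional to V + E = 156 + 583 = 739


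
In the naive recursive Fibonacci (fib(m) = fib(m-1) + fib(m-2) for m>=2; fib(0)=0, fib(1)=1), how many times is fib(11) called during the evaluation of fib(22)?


Let N(m) = number of times fib(m) is called while evaluating fib(22).
N(22) = 1 (the initial call).
N(21) = 1 (only fib(22) calls it).
For 1 <= m <= 20: fib(m) is called by fib(m+1) and fib(m+2), so
  N(m) = N(m+1) + N(m+2).
fib(0) is called only by fib(2), so N(0) = N(2).
Walk down from m=22:
  N(22)=1, N(21)=1, N(20)=2, N(19)=3, N(18)=5, N(17)=8, N(16)=13, N(15)=21, N(14)=34, N(13)=55, N(12)=89, N(11)=144
N(11) = 144


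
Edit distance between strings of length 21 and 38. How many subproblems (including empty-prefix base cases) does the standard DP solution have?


The table includes base cases (empty prefixes).
Rows: (m+1) = 22
Columns: (n+1) = 39
Total = 22 * 39 = 858


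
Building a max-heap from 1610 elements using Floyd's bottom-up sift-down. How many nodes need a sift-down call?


In a heap of 1610 elements (0-indexed array):
  Last element index: 1609
  Parent of last element: floor((1609 - 1) / 2) = 804
  Internal nodes: indices 0 to 804
  Count = floor(1610/2) = 805


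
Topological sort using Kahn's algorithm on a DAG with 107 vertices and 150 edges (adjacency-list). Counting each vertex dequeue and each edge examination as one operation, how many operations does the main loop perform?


Kahn's algorithm:
  1. Compute in-degrees: O(V + E)
  2. Process queue: each vertex dequeued once (O(V))
     each edge examined once (O(E))
Total = V + E = 107 + 150 = 257


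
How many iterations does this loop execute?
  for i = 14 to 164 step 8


The loop variable i takes values starting at 14 and increments by 8 each iteration.
Sequence: i = 14, 22, 30, 38, 46, 54, 62, 70, 78, ...
The upper bound 164 is inclusive, so the count is floor((last - first) / step) + 1:
floor((164 - 14) / 8) + 1 = floor(150/8) + 1 = 18 + 1 = 19


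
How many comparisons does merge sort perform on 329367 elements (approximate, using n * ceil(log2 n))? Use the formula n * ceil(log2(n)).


Recursion depth: ceil(log2(329367)) = 19
Each recursion level merges n = 329367 elements
Total = 329367 * 19 = 6257973


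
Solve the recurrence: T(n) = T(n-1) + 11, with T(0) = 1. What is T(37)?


Unrolling the recurrence:
T(37) = T(36) + 11
       = T(35) + 11 + 11
       = T(34) + 11*3
       ...
       = T(0) + 11*37
       = 1 + 407 = 408


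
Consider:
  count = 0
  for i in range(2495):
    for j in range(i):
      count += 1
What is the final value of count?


For each i, the inner loop runs i times:
  i=0: inner runs 0 times
  i=1: inner runs 1 time
  i=2: inner runs 2 times
  i=3: inner runs 3 times
  i=4: inner runs 4 times
  i=5: inner runs 5 times
  i=6: inner runs 6 times
  i=7: inner runs 7 times
  ...
Total = 0 + 1 + 2 + ... + 2494 = 2495*(2495-1)/2 = 3111265


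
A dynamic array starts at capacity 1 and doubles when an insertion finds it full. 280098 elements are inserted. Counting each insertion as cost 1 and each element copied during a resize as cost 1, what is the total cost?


n = 280098
Insertion costs: 280098
Resizes copy 1, 2, 4, ... up to the largest power of 2 that is <= n-1 = 280097, i.e. 262144.
Copy costs = 1 + 2 + 4 + 8 + 16 + 32 + 64 + 128 + 256 + 512 + 1024 + 2048 + 4096 + 8192 + 16384 + 32768 + 65536 + 131072 + 262144 = 524287
Total = 280098 + 524287 = 804385


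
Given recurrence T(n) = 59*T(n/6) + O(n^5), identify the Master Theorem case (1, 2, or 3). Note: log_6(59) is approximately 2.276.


Master Theorem parameters: a=59, b=6, c=5
log_b(a) = 2.276
Compare b^c with a: 6^5 = 7776 > 59, so c > log_b(a).
Comparing c=5 vs log_b(a)=2.276:
5 > 2.276 => Case 3
Result: T(n) = O(n^5)
Master Theorem case = 3


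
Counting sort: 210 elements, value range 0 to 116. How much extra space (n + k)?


n = 210 (output array)
k = 117 (count array for 117 distinct values)
Extra space = 210 + 117 = 327


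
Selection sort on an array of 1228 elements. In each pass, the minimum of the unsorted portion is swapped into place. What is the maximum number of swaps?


Selection sort performs one swap per pass:
  Pass 1: find min in positions 0 to 1227, swap with position 0
  Pass 2: find min in positions 1 to 1227, swap with position 1
  Pass 3: find min in positions 2 to 1227, swap with position 2
  Pass 4: find min in positions 3 to 1227, swap with position 3
  Pass 5: find min in positions 4 to 1227, swap with position 4
  ... (1222 more passes)
Total passes (and swaps) = n - 1 = 1228 - 1 = 1227


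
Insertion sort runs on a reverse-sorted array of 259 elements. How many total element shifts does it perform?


Sum of shifts = 1 + 2 + 3 + ... + 258
= 259 * 258 / 2
= 66822 / 2
= 33411


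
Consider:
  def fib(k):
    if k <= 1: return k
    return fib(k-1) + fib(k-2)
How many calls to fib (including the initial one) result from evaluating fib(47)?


Let C(m) = total calls to evaluate fib(m). Then C(0)=C(1)=1, and
C(m) = 1 + C(m-1) + C(m-2) for m >= 2.
Build the table (each entry = 1 + previous two):
  C(0) = 1
  C(1) = 1
  C(2) = 1 + 1 + 1 = 3
  C(3) = 1 + 3 + 1 = 5
  C(4) = 1 + 5 + 3 = 9
  C(5) = 1 + 9 + 5 = 15
  C(6) = 1 + 15 + 9 = 25
  C(7) = 1 + 25 + 15 = 41
  C(8) = 1 + 41 + 25 = 67
  C(9) = 1 + 67 + 41 = 109
  C(10) = 1 + 109 + 67 = 177
  C(11) = 1 + 177 + 109 = 287
  C(12) = 1 + 287 + 177 = 465
  C(13) = 1 + 465 + 287 = 753
  C(14) = 1 + 753 + 465 = 1219
  C(15) = 1 + 1219 + 753 = 1973
  C(16) = 1 + 1973 + 1219 = 3193
  C(17) = 1 + 3193 + 1973 = 5167
  C(18) = 1 + 5167 + 3193 = 8361
  C(19) = 1 + 8361 + 5167 = 13529
  C(20) = 1 + 13529 + 8361 = 21891
  C(21) = 1 + 21891 + 13529 = 35421
  C(22) = 1 + 35421 + 21891 = 57313
  C(23) = 1 + 57313 + 35421 = 92735
  C(24) = 1 + 92735 + 57313 = 150049
  C(25) = 1 + 150049 + 92735 = 242785
  C(26) = 1 + 242785 + 150049 = 392835
  C(27) = 1 + 392835 + 242785 = 635621
  C(28) = 1 + 635621 + 392835 = 1028457
  C(29) = 1 + 1028457 + 635621 = 1664079
  C(30) = 1 + 1664079 + 1028457 = 2692537
  C(31) = 1 + 2692537 + 1664079 = 4356617
  C(32) = 1 + 4356617 + 2692537 = 7049155
  C(33) = 1 + 7049155 + 4356617 = 11405773
  C(34) = 1 + 11405773 + 7049155 = 18454929
  C(35) = 1 + 18454929 + 11405773 = 29860703
  C(36) = 1 + 29860703 + 18454929 = 48315633
  C(37) = 1 + 48315633 + 29860703 = 78176337
  C(38) = 1 + 78176337 + 48315633 = 126491971
  C(39) = 1 + 126491971 + 78176337 = 204668309
  C(40) = 1 + 204668309 + 126491971 = 331160281
  C(41) = 1 + 331160281 + 204668309 = 535828591
  C(42) = 1 + 535828591 + 331160281 = 866988873
  C(43) = 1 + 866988873 + 535828591 = 1402817465
  C(44) = 1 + 1402817465 + 866988873 = 2269806339
  C(45) = 1 + 2269806339 + 1402817465 = 3672623805
  C(46) = 1 + 3672623805 + 2269806339 = 5942430145
  C(47) = 1 + 5942430145 + 3672623805 = 9615053951
Total calls for fib(47) = 9615053951


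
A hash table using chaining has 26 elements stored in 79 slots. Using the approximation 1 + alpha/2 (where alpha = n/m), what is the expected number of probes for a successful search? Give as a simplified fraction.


Load factor alpha = n/m = 26/79
Expected probes = 1 + alpha/2 = 1 + 26/(2*79)
= 1 + 26/158
= 158/158 + 26/158
= 184/158
Simplify: 92/79


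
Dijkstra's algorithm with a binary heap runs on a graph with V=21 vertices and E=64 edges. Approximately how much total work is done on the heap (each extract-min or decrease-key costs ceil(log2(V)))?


Dijkstra with a binary heap: each vertex is extracted once, each edge may relax once.
Each heap operation costs O(log V).
V + E = 21 + 64 = 85
ceil(log2(21)) = 5 (since 2^4 = 16 < 21 <= 32 = 2^5)
Total heap work = (V+E) * ceil(log2(V)) = 85 * 5 = 425


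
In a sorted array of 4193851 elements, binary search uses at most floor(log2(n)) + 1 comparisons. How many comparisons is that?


Halving sequence: 4193851 -> 2096925 -> 1048462 -> 524231 -> 262115 -> 131057 -> 65528 -> 32764 -> 16382 -> 8191 -> 4095 -> 2047 -> 1023 -> 511 -> 255 -> 127 -> 63 -> 31 -> 15 -> 7 -> 3 -> 1
Number of halvings = 21
Max comparisons = 21 + 1 = 22


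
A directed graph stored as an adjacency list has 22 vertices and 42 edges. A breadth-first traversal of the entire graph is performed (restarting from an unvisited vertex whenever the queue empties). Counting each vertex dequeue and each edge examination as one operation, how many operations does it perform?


A full BFS traversal dequeues each vertex once and examines each edge once.
Vertex visits: 22
Edge visits: 42
V + E = 22 + 42 = 64


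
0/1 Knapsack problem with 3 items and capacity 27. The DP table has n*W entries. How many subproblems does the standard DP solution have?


The DP table is indexed by (item, capacity).
Rows: 3 items
Columns: 27 capacity values (1 to W)
Total subproblems = 3 * 27 = 81


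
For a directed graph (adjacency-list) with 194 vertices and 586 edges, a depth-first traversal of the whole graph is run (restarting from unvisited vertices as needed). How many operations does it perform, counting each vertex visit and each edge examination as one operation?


A full DFS traversal visits each vertex once and examines each edge once.
V = 194
E = 586
Sum = 194 + 586 = 780


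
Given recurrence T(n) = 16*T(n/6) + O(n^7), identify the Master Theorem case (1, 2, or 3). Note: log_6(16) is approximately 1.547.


Master Theorem parameters: a=16, b=6, c=7
log_b(a) = 1.547
Compare b^c with a: 6^7 = 279936 > 16, so c > log_b(a).
Comparing c=7 vs log_b(a)=1.547:
7 > 1.547 => Case 3
Result: T(n) = O(n^7)
Master Theorem case = 3


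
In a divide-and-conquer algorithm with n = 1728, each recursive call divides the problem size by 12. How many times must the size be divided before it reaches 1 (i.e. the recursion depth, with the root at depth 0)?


Number of divisions = log_12(1728)
Sizes: 1728 -> 144 -> 12 -> 1 (3 divisions)
Recursion depth = 3


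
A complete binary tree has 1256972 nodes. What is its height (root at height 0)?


In a complete binary tree, level k holds nodes 2^k .. 2^(k+1)-1 (1-indexed).
Height = floor(log2(n)) = floor(log2(1256972)) = 20
Check: 2^20 = 1048576 <= 1256972 < 2097152 = 2^21


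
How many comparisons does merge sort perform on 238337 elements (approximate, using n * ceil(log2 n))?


Recursion depth: ceil(log2(238337)) = 18
Each recursion level merges n = 238337 elements
Total = 238337 * 18 = 4290066


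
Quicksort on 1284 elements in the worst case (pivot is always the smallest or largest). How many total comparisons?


In the worst case, each partition step picks the worst pivot:
  Partition 1: 1283 comparisons (n-1 elements to compare)
  Partition 2: 1282 comparisons
  Partition 3: 1281 comparisons
  Partition 4: 1280 comparisons
  Partition 5: 1279 comparisons
  ...
  Last partition: 0 comparisons
Total = (n-1) + (n-2) + ... + 1 + 0 = n*(n-1)/2
= 1284*1283/2 = 823686


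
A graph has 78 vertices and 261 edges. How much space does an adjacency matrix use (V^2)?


Adjacency matrix: V x V grid of entries
Space = V^2 = 78^2 = 78 * 78 = 6084


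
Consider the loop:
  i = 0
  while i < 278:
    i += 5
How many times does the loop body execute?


Starting at i = 0, each iteration adds 5.
Iterations until i >= 278:
  Iteration 1: i = 0 -> i = 5
  Iteration 2: i = 5 -> i = 10
  Iteration 3: i = 10 -> i = 15
  Iteration 4: i = 15 -> i = 20
  Iteration 5: i = 20 -> i = 25
  Iteration 6: i = 25 -> i = 30
  Iteration 7: i = 30 -> i = 35
  Iteration 8: i = 35 -> i = 40
  ... continuing ...
Total iterations = ceil(278/5) = 56


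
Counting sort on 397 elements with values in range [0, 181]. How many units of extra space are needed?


Output array size: 397 (to store sorted result)
Count array size: 182 (one slot per possible value, range 0 to 181)
Total extra space = 397 + 182 = 579


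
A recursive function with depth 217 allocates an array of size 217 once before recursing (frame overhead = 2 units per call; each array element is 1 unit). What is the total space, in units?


Array allocation: 217 units (allocated once)
Stack frames: 217 deep * 2 per frame = 434 units
Total = 217 + 434 = 651


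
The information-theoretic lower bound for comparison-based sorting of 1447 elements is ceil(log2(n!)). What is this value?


A binary decision tree of height h has at most 2^h leaves and needs at least n! of them, so h >= ceil(log2(n!)).
1447! is far too large to multiply out, so use Stirling's series:
  ln(n!) ~ n ln n - n + (1/2) ln(2 pi n) + 1/(12n)  (error below 1/(360 n^3), negligible here)
  ln(1447) = 7.2772477
  n ln n = 1447 * 7.2772477 = 10530.1774
  (1/2) ln(2 pi * 1447) = (1/2) ln(9091.7691) = 4.5576
  1/(12*1447) = 0.0001
  ln(1447!) ~ 10530.1774 - 1447 + 4.5576 + 0.0001 = 9087.7351
Convert to base 2: log2(1447!) = 9087.7351 / ln 2 = 9087.7351 / 0.69314718 = 13110.8304
ceil(13110.8304) = 13111


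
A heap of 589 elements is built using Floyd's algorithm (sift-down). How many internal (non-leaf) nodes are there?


Leaf nodes occupy roughly half the array.
Sift-down is called for each internal node, starting from the last one.
Internal nodes = floor(n/2) = floor(589/2) = 294


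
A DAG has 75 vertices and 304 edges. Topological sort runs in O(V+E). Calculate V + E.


V = 75 (vertex processing)
E = 304 (edge processing)
V + E = 75 + 304 = 379


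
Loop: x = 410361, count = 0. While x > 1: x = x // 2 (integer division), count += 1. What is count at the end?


The variable x halves each step:
x = 410361 -> 205180 -> 102590 -> 51295 -> 25647 -> 12823 -> 6411 -> 3205 -> 1602 -> 801 -> 400 -> 200 -> 100 -> 50 -> 25 -> 12 -> 6 -> 3 -> 1
Number of halvings = floor(log2(410361)) = 18


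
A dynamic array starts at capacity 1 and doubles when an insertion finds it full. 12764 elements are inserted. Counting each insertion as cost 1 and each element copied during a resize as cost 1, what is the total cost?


n = 12764
Insertion costs: 12764
Resizes copy 1, 2, 4, ... up to the largest power of 2 that is <= n-1 = 12763, i.e. 8192.
Copy costs = 1 + 2 + 4 + 8 + 16 + 32 + 64 + 128 + 256 + 512 + 1024 + 2048 + 4096 + 8192 = 16383
Total = 12764 + 16383 = 29147


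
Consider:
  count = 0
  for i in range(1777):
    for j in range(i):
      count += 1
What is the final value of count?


For each i, the inner loop runs i times:
  i=0: inner runs 0 times
  i=1: inner runs 1 time
  i=2: inner runs 2 times
  i=3: inner runs 3 times
  i=4: inner runs 4 times
  i=5: inner runs 5 times
  i=6: inner runs 6 times
  i=7: inner runs 7 times
  ...
Total = 0 + 1 + 2 + ... + 1776 = 1777*(1777-1)/2 = 1577976


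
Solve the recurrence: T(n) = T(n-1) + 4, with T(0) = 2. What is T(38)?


Unrolling the recurrence:
T(38) = T(37) + 4
       = T(36) + 4 + 4
       = T(35) + 4*3
       ...
       = T(0) + 4*38
       = 2 + 152 = 154


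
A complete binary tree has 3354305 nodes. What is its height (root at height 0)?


In a complete binary tree, level k holds nodes 2^k .. 2^(k+1)-1 (1-indexed).
Height = floor(log2(n)) = floor(log2(3354305)) = 21
Check: 2^21 = 2097152 <= 3354305 < 4194304 = 2^22


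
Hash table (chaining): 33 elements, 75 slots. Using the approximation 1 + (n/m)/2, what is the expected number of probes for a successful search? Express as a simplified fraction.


Computing expected probes:
alpha = 33/75
= 1 + alpha/2
= 1 + 33/(2*75)
= (2*75 + 33) / (2*75)
= 183/150 = 61/50


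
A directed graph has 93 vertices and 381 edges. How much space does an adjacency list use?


Adjacency list: one list head per vertex + one entry per edge
Vertex heads: 93
Edge entries: 381
Total = 93 + 381 = 474


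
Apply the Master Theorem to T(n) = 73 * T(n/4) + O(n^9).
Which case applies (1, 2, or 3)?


The Master Theorem: T(n) = a*T(n/b) + O(n^c)
  a = 73, b = 4, c = 9
log_b(a) = log_4(73) ~ 3.095
Compare b^c with a: 4^9 = 262144 > 73, so c > log_b(a).
Since c > log_b(a), Case 3 applies.
T(n) = O(n^9)
Master Theorem case = 3


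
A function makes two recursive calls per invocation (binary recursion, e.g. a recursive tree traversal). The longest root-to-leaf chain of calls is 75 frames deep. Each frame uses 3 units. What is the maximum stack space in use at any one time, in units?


Binary recursion: the two calls run one after the other, so only one root-to-leaf chain of frames is on the stack at a time.
Maximum depth (longest chain) = 75 frames
Each frame = 3 units
Max stack space = 75 * 3 = 225


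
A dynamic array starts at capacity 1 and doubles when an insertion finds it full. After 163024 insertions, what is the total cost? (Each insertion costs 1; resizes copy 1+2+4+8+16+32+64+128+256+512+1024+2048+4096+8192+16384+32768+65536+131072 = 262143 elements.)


Insertion cost: 163024 (one per element)
Resizes occur just before inserting elements 2, 3, 5, 9, ...
Elements copied at each resize: 1 + 2 + 4 + 8 + 16 + 32 + 64 + 128 + 256 + 512 + 1024 + 2048 + 4096 + 8192 + 16384 + 32768 + 65536 + 131072
Sum of copies = 262143 (geometric series: 2^k - 1)
Total = 163024 + 262143 = 425167


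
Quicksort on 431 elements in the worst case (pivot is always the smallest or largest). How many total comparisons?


In the worst case, each partition step picks the worst pivot:
  Partition 1: 430 comparisons (n-1 elements to compare)
  Partition 2: 429 comparisons
  Partition 3: 428 comparisons
  Partition 4: 427 comparisons
  Partition 5: 426 comparisons
  ...
  Last partition: 0 comparisons
Total = (n-1) + (n-2) + ... + 1 + 0 = n*(n-1)/2
= 431*430/2 = 92665


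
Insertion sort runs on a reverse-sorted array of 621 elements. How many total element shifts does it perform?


Sum of shifts = 1 + 2 + 3 + ... + 620
= 621 * 620 / 2
= 385020 / 2
= 192510


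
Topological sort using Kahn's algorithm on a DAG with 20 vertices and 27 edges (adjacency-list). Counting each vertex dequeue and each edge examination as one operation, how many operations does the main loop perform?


Kahn's algorithm:
  1. Compute in-degrees: O(V + E)
  2. Process queue: each vertex dequeued once (O(V))
     each edge examined once (O(E))
Total = V + E = 20 + 27 = 47


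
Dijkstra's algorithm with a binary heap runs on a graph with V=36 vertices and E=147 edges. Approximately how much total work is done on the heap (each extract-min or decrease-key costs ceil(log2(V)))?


Dijkstra with a binary heap: each vertex is extracted once, each edge may relax once.
Each heap operation costs O(log V).
V + E = 36 + 147 = 183
ceil(log2(36)) = 6 (since 2^5 = 32 < 36 <= 64 = 2^6)
Total heap work = (V+E) * ceil(log2(V)) = 183 * 6 = 1098


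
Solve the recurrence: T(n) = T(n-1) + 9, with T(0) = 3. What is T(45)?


Unrolling the recurrence:
T(45) = T(44) + 9
       = T(43) + 9 + 9
       = T(42) + 9*3
       ...
       = T(0) + 9*45
       = 3 + 405 = 408


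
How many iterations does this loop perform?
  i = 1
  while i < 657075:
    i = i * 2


The loop variable doubles each iteration:
i = 1 -> 2 -> 4 -> 8 -> 16 -> 32 -> 64 -> 128 -> 256 -> 512 -> 1024 -> 2048 -> 4096 -> 8192 -> 16384 -> 32768 -> 65536 -> 131072 -> 262144 -> 524288 -> 1048576 (stop, 1048576 >= 657075)
Number of doublings = ceil(log2(657075)) = 20


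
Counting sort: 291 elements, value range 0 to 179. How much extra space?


n = 291 (output array)
k = 180 (count array for 180 distinct values)
Extra space = 291 + 180 = 471


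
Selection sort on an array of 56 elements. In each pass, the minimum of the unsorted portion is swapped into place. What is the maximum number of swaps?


Selection sort performs one swap per pass:
  Pass 1: find min in positions 0 to 55, swap with position 0
  Pass 2: find min in positions 1 to 55, swap with position 1
  Pass 3: find min in positions 2 to 55, swap with position 2
  Pass 4: find min in positions 3 to 55, swap with position 3
  Pass 5: find min in positions 4 to 55, swap with position 4
  ... (50 more passes)
Total passes (and swaps) = n - 1 = 56 - 1 = 55


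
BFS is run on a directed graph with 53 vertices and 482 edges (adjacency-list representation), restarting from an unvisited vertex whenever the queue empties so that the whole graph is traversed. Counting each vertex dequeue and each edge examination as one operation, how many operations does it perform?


A full BFS traversal dequeues each vertex exactly once and examines each directed edge exactly once.
V = 53 (vertex processing cost)
E = 482 (edge examination cost)
Total operations proportional to V + E = 53 + 482 = 535


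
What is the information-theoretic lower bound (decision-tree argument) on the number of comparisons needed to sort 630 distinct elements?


A binary decision tree of height h has at most 2^h leaves and needs at least n! of them, so h >= ceil(log2(n!)).
630! is far too large to multiply out, so use Stirling's series:
  ln(n!) ~ n ln n - n + (1/2) ln(2 pi n) + 1/(12n)  (error below 1/(360 n^3), negligible here)
  ln(630) = 6.4457198
  n ln n = 630 * 6.4457198 = 4060.8035
  (1/2) ln(2 pi * 630) = (1/2) ln(3958.4067) = 4.1418
  1/(12*630) = 0.0001
  ln(630!) ~ 4060.8035 - 630 + 4.1418 + 0.0001 = 3434.9454
Convert to base 2: log2(630!) = 3434.9454 / ln 2 = 3434.9454 / 0.69314718 = 4955.5787
ceil(4955.5787) = 4956


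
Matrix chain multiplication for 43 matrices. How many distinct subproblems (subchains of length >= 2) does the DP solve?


Subproblems are indexed by (i, j) where i < j.
Number of such pairs = n*(n-1)/2
= 43 * 42 / 2
= 903


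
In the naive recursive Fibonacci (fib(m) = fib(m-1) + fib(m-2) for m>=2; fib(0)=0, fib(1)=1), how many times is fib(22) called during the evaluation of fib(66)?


Let N(m) = number of times fib(m) is called while evaluating fib(66).
N(66) = 1 (the initial call).
N(65) = 1 (only fib(66) calls it).
For 1 <= m <= 64: fib(m) is called by fib(m+1) and fib(m+2), so
  N(m) = N(m+1) + N(m+2).
fib(0) is called only by fib(2), so N(0) = N(2).
Walk down from m=66:
  N(66)=1, N(65)=1, N(64)=2, N(63)=3, N(62)=5, N(61)=8, N(60)=13, N(59)=21, N(58)=34, N(57)=55, N(56)=89, N(55)=144, N(54)=233, N(53)=377, N(52)=610, N(51)=987, N(50)=1597, N(49)=2584, N(48)=4181, N(47)=6765, N(46)=10946, N(45)=17711, N(44)=28657, N(43)=46368, N(42)=75025, N(41)=121393, N(40)=196418, N(39)=317811, N(38)=514229, N(37)=832040, N(36)=1346269, N(35)=2178309, N(34)=3524578, N(33)=5702887, N(32)=9227465, N(31)=14930352, N(30)=24157817, N(29)=39088169, N(28)=63245986, N(27)=102334155, N(26)=165580141, N(25)=267914296, N(24)=433494437, N(23)=701408733, N(22)=1134903170
N(22) = 1134903170


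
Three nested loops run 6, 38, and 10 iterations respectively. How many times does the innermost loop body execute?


Loop 1 (outermost): 6 iterations
Loop 2 (middle): 38 iterations per outer
Loop 3 (innermost): 10 iterations per middle
Total = 6 * 38 * 10 = 2280


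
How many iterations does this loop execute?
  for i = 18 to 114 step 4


The loop variable i takes values starting at 18 and increments by 4 each iteration.
Sequence: i = 18, 22, 26, 30, 34, 38, 42, 46, 50, ...
The upper bound 114 is inclusive, so the count is floor((last - first) / step) + 1:
floor((114 - 18) / 4) + 1 = floor(96/4) + 1 = 24 + 1 = 25


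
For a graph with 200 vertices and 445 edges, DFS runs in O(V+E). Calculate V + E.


A full DFS traversal visits each vertex once and examines each edge once.
V = 200
E = 445
Sum = 200 + 445 = 645


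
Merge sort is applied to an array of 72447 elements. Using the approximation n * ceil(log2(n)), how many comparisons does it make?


Merge sort divides the array into halves recursively.
Number of levels = ceil(log2(72447)) = 17
At each level, approximately n = 72447 comparisons are needed for merging.
Total comparisons ~ n * ceil(log2(n)) = 72447 * 17 = 1231599


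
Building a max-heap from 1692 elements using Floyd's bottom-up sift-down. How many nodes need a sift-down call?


In a heap of 1692 elements (0-indexed array):
  Last element index: 1691
  Parent of last element: floor((1691 - 1) / 2) = 845
  Internal nodes: indices 0 to 845
  Count = floor(1692/2) = 846


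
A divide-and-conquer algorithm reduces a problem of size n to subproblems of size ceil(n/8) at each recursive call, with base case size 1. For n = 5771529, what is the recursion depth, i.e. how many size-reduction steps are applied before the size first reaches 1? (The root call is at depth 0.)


Each step divides the size by 8 (rounding up); after k steps the size is ceil(n/8^k), which equals 1 exactly when 8^k >= n.
So the depth is the smallest k with 8^k >= 5771529, i.e. ceil(log_8(5771529)).
8^7 = 2097152 < 5771529 <= 16777216 = 8^8
Recursion depth = 8


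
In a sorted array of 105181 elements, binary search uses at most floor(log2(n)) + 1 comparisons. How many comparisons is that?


Halving sequence: 105181 -> 52590 -> 26295 -> 13147 -> 6573 -> 3286 -> 1643 -> 821 -> 410 -> 205 -> 102 -> 51 -> 25 -> 12 -> 6 -> 3 -> 1
Number of halvings = 16
Max comparisons = 16 + 1 = 17


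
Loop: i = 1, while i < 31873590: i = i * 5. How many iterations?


i multiplies by 5 each step:
i = 1 -> 5 -> 25 -> 125 -> 625 -> 3125 -> 15625 -> 78125 -> 390625 -> 1953125 -> 9765625 -> 48828125 (stop)
Iterations = ceil(log_5(31873590)) = 11


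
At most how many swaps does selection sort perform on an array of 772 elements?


Each of the 771 passes places one element in its final position.
Pass 1: swap minimum into position 0
Pass 2: swap minimum of remaining into position 1
...
Pass 771: last two elements, one swap
Maximum swaps = 772 - 1 = 771


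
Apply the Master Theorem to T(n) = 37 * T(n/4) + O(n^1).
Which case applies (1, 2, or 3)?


The Master Theorem: T(n) = a*T(n/b) + O(n^c)
  a = 37, b = 4, c = 1
log_b(a) = log_4(37) ~ 2.605
Compare b^c with a: 4^1 = 4 < 37, so c < log_b(a).
Since c < log_b(a), Case 1 applies.
T(n) = O(n^(log_4 37)) ~ O(n^2.605)
Master Theorem case = 1


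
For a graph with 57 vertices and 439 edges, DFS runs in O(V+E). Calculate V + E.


A full DFS traversal visits each vertex once and examines each edge once.
V = 57
E = 439
Sum = 57 + 439 = 496


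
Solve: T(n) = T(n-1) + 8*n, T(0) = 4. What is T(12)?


Expanding the recurrence:
T(12) = T(11) + 8*12
       = T(10) + 8*11 + 8*12
       ...
       = T(0) + 8*(1 + 2 + ... + 12)
       = 4 + 8 * 12*13/2
       = 4 + 8 * 78
       = 4 + 624 = 628


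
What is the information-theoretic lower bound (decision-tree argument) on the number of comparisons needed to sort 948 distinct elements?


A binary decision tree of height h has at most 2^h leaves and needs at least n! of them, so h >= ceil(log2(n!)).
948! is far too large to multiply out, so use Stirling's series:
  ln(n!) ~ n ln n - n + (1/2) ln(2 pi n) + 1/(12n)  (error below 1/(360 n^3), negligible here)
  ln(948) = 6.8543545
  n ln n = 948 * 6.8543545 = 6497.9281
  (1/2) ln(2 pi * 948) = (1/2) ln(5956.4597) = 4.3461
  1/(12*948) = 0.0001
  ln(948!) ~ 6497.9281 - 948 + 4.3461 + 0.0001 = 5554.2743
Convert to base 2: log2(948!) = 5554.2743 / ln 2 = 5554.2743 / 0.69314718 = 8013.1240
ceil(8013.1240) = 8014


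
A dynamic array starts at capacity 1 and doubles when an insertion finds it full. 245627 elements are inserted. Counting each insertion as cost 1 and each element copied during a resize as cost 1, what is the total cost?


n = 245627
Insertion costs: 245627
Resizes copy 1, 2, 4, ... up to the largest power of 2 that is <= n-1 = 245626, i.e. 131072.
Copy costs = 1 + 2 + 4 + 8 + 16 + 32 + 64 + 128 + 256 + 512 + 1024 + 2048 + 4096 + 8192 + 16384 + 32768 + 65536 + 131072 = 262143
Total = 245627 + 262143 = 507770


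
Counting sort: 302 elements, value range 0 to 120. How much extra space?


n = 302 (output array)
k = 121 (count array for 121 distinct values)
Extra space = 302 + 121 = 423


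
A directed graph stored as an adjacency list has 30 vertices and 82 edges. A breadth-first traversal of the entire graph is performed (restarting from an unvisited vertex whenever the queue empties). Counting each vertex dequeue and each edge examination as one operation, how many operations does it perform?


A full BFS traversal dequeues each vertex once and examines each edge once.
Vertex visits: 30
Edge visits: 82
V + E = 30 + 82 = 112


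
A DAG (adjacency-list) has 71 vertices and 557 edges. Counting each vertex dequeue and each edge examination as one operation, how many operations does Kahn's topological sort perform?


V = 71 (vertex processing)
E = 557 (edge processing)
V + E = 71 + 557 = 628


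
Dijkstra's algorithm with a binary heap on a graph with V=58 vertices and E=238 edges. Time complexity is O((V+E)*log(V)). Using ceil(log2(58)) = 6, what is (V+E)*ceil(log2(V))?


Dijkstra with a binary heap: each vertex is extracted once, each edge may relax once.
Each heap operation costs O(log V).
V + E = 58 + 238 = 296
ceil(log2(58)) = 6 (since 2^5 = 32 < 58 <= 64 = 2^6)
Total heap work = (V+E) * ceil(log2(V)) = 296 * 6 = 1776


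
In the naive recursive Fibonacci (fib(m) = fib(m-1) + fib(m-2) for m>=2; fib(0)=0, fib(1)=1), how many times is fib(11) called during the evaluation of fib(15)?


Let N(m) = number of times fib(m) is called while evaluating fib(15).
N(15) = 1 (the initial call).
N(14) = 1 (only fib(15) calls it).
For 1 <= m <= 13: fib(m) is called by fib(m+1) and fib(m+2), so
  N(m) = N(m+1) + N(m+2).
fib(0) is called only by fib(2), so N(0) = N(2).
Walk down from m=15:
  N(15)=1, N(14)=1, N(13)=2, N(12)=3, N(11)=5
N(11) = 5


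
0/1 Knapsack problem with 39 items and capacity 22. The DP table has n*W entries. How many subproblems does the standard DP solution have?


The DP table is indexed by (item, capacity).
Rows: 39 items
Columns: 22 capacity values (1 to W)
Total subproblems = 39 * 22 = 858


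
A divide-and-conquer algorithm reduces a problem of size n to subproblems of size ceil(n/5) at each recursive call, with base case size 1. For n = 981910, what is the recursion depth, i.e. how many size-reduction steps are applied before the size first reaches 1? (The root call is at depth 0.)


Each step divides the size by 5 (rounding up); after k steps the size is ceil(n/5^k), which equals 1 exactly when 5^k >= n.
So the depth is the smallest k with 5^k >= 981910, i.e. ceil(log_5(981910)).
5^8 = 390625 < 981910 <= 1953125 = 5^9
Recursion depth = 9


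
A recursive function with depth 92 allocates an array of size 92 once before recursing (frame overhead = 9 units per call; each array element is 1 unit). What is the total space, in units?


Array allocation: 92 units (allocated once)
Stack frames: 92 deep * 9 per frame = 828 units
Total = 92 + 828 = 920


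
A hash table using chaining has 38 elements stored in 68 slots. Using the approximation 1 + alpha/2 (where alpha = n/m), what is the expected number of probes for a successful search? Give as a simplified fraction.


Load factor alpha = n/m = 38/68
Expected probes = 1 + alpha/2 = 1 + 38/(2*68)
= 1 + 38/136
= 136/136 + 38/136
= 174/136
Simplify: 87/68


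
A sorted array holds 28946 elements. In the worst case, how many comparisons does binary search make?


Halving sequence: 28946 -> 14473 -> 7236 -> 3618 -> 1809 -> 904 -> 452 -> 226 -> 113 -> 56 -> 28 -> 14 -> 7 -> 3 -> 1
Number of halvings = 14
Max comparisons = 14 + 1 = 15


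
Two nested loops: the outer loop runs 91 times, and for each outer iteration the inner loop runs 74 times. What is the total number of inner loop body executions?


Outer loop: 91 iterations
Inner loop: 74 iterations per outer iteration
Total = 91 * 74 = 6734


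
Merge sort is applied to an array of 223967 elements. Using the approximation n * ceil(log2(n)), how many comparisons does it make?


Merge sort divides the array into halves recursively.
Number of levels = ceil(log2(223967)) = 18
At each level, approximately n = 223967 comparisons are needed for merging.
Total comparisons ~ n * ceil(log2(n)) = 223967 * 18 = 4031406


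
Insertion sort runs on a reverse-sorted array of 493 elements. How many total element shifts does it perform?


Sum of shifts = 1 + 2 + 3 + ... + 492
= 493 * 492 / 2
= 242556 / 2
= 121278


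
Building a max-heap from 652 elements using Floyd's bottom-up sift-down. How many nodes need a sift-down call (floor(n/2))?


In a heap of 652 elements (0-indexed array):
  Last element index: 651
  Parent of last element: floor((651 - 1) / 2) = 325
  Internal nodes: indices 0 to 325
  Count = floor(652/2) = 326


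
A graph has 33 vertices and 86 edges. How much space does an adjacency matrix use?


Adjacency matrix: V x V grid of entries
Space = V^2 = 33^2 = 33 * 33 = 1089


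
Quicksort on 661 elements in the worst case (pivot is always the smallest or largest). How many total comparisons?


In the worst case, each partition step picks the worst pivot:
  Partition 1: 660 comparisons (n-1 elements to compare)
  Partition 2: 659 comparisons
  Partition 3: 658 comparisons
  Partition 4: 657 comparisons
  Partition 5: 656 comparisons
  ...
  Last partition: 0 comparisons
Total = (n-1) + (n-2) + ... + 1 + 0 = n*(n-1)/2
= 661*660/2 = 218130


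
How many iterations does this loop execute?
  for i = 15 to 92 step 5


The loop variable i takes values starting at 15 and increments by 5 each iteration.
Sequence: i = 15, 20, 25, 30, 35, 40, 45, 50, 55, ...
The upper bound 92 is inclusive, so the count is floor((last - first) / step) + 1:
floor((92 - 15) / 5) + 1 = floor(77/5) + 1 = 15 + 1 = 16


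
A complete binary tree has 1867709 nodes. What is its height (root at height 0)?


In a complete binary tree, level k holds nodes 2^k .. 2^(k+1)-1 (1-indexed).
Height = floor(log2(n)) = floor(log2(1867709)) = 20
Check: 2^20 = 1048576 <= 1867709 < 2097152 = 2^21


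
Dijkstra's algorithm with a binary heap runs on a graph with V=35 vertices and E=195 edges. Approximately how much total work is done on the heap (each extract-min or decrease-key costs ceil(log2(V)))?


Dijkstra with a binary heap: each vertex is extracted once, each edge may relax once.
Each heap operation costs O(log V).
V + E = 35 + 195 = 230
ceil(log2(35)) = 6 (since 2^5 = 32 < 35 <= 64 = 2^6)
Total heap work = (V+E) * ceil(log2(V)) = 230 * 6 = 1380


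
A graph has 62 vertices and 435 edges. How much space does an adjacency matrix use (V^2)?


Adjacency matrix: V x V grid of entries
Space = V^2 = 62^2 = 62 * 62 = 3844


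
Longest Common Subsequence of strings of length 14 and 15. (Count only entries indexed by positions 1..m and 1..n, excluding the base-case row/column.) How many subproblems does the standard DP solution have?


DP table indexed by positions in both strings.
First string: 14 positions
Second string: 15 positions
Total = 14 * 15 = 210


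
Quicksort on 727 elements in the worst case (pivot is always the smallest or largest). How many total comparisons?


In the worst case, each partition step picks the worst pivot:
  Partition 1: 726 comparisons (n-1 elements to compare)
  Partition 2: 725 comparisons
  Partition 3: 724 comparisons
  Partition 4: 723 comparisons
  Partition 5: 722 comparisons
  ...
  Last partition: 0 comparisons
Total = (n-1) + (n-2) + ... + 1 + 0 = n*(n-1)/2
= 727*726/2 = 263901


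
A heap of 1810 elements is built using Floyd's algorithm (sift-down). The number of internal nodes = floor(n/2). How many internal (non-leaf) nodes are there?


Leaf nodes occupy roughly half the array.
Sift-down is called for each internal node, starting from the last one.
Internal nodes = floor(n/2) = floor(1810/2) = 905


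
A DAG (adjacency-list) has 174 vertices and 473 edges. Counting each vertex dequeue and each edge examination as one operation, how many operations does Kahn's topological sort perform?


V = 174 (vertex processing)
E = 473 (edge processing)
V + E = 174 + 473 = 647


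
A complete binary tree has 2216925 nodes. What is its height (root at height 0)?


In a complete binary tree, level k holds nodes 2^k .. 2^(k+1)-1 (1-indexed).
Height = floor(log2(n)) = floor(log2(2216925)) = 21
Check: 2^21 = 2097152 <= 2216925 < 4194304 = 2^22


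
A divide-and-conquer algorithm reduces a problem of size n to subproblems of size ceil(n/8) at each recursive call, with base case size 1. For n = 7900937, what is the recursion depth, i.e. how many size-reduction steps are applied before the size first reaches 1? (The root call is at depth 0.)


Each step divides the size by 8 (rounding up); after k steps the size is ceil(n/8^k), which equals 1 exactly when 8^k >= n.
So the depth is the smallest k with 8^k >= 7900937, i.e. ceil(log_8(7900937)).
8^7 = 2097152 < 7900937 <= 16777216 = 8^8
Recursion depth = 8


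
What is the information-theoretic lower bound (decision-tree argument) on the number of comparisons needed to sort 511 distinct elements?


A binary decision tree of height h has at most 2^h leaves and needs at least n! of them, so h >= ceil(log2(n!)).
511! is far too large to multiply out, so use Stirling's series:
  ln(n!) ~ n ln n - n + (1/2) ln(2 pi n) + 1/(12n)  (error below 1/(360 n^3), negligible here)
  ln(511) = 6.2363696
  n ln n = 511 * 6.2363696 = 3186.7849
  (1/2) ln(2 pi * 511) = (1/2) ln(3210.7077) = 4.0371
  1/(12*511) = 0.0002
  ln(511!) ~ 3186.7849 - 511 + 4.0371 + 0.0002 = 2679.8222
Convert to base 2: log2(511!) = 2679.8222 / ln 2 = 2679.8222 / 0.69314718 = 3866.1662
ceil(3866.1662) = 3867


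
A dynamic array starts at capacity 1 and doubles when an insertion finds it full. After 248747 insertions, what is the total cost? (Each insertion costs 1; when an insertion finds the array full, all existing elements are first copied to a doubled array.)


Insertion cost: 248747 (one per element)
Resizes occur just before inserting elements 2, 3, 5, 9, ...
Elements copied at each resize: 1 + 2 + 4 + 8 + 16 + 32 + 64 + 128 + 256 + 512 + 1024 + 2048 + 4096 + 8192 + 16384 + 32768 + 65536 + 131072
Sum of copies = 262143 (geometric series: 2^k - 1)
Total = 248747 + 262143 = 510890


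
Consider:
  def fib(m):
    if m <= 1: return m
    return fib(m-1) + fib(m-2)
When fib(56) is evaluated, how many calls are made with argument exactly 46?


Let N(m) = number of times fib(m) is called while evaluating fib(56).
N(56) = 1 (the initial call).
N(55) = 1 (only fib(56) calls it).
For 1 <= m <= 54: fib(m) is called by fib(m+1) and fib(m+2), so
  N(m) = N(m+1) + N(m+2).
fib(0) is called only by fib(2), so N(0) = N(2).
Walk down from m=56:
  N(56)=1, N(55)=1, N(54)=2, N(53)=3, N(52)=5, N(51)=8, N(50)=13, N(49)=21, N(48)=34, N(47)=55, N(46)=89
N(46) = 89


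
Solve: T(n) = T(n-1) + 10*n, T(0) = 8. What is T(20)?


Expanding the recurrence:
T(20) = T(19) + 10*20
       = T(18) + 10*19 + 10*20
       ...
       = T(0) + 10*(1 + 2 + ... + 20)
       = 8 + 10 * 20*21/2
       = 8 + 10 * 210
       = 8 + 2100 = 2108


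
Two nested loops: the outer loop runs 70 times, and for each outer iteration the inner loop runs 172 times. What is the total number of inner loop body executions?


Outer loop: 70 iterations
Inner loop: 172 iterations per outer iteration
Total = 70 * 172 = 12040


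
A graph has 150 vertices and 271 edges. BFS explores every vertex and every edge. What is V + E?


A full BFS traversal dequeues each vertex once and examines each edge once.
Vertex visits: 150
Edge visits: 271
V + E = 150 + 271 = 421


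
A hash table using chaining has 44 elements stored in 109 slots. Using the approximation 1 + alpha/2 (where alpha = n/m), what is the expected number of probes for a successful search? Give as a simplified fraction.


Load factor alpha = n/m = 44/109
Expected probes = 1 + alpha/2 = 1 + 44/(2*109)
= 1 + 44/218
= 218/218 + 44/218
= 262/218
Simplify: 131/109
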